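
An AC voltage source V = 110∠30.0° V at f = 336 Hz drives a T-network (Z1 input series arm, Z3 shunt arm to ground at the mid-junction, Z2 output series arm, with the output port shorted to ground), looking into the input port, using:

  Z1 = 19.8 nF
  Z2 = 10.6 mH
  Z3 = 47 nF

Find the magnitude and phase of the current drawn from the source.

Step 1 — Angular frequency: ω = 2π·f = 2π·336 = 2111 rad/s.
Step 2 — Component impedances:
  Z1: Z = 1/(jωC) = -j/(ω·C) = 0 - j2.392e+04 Ω
  Z2: Z = jωL = j·2111·0.0106 = 0 + j22.38 Ω
  Z3: Z = 1/(jωC) = -j/(ω·C) = 0 - j1.008e+04 Ω
Step 3 — With the output port shorted to ground, the output series arm Z2 runs from the junction to ground; the shunt arm Z3 also runs from the junction to ground. They appear in parallel: Z3 || Z2 = 0 + j22.43 Ω.
Step 4 — Series with input arm Z1: Z_in = Z1 + (Z3 || Z2) = 0 - j2.39e+04 Ω = 2.39e+04∠-90.0° Ω.
Step 5 — Source phasor: V = 110∠30.0° V = 95.26 + j55 V.
Step 6 — Ohm's law: I = V / Z_total = (95.26 + j55) / (0 - j2.39e+04) = -0.002301 + j0.003986 A.
Step 7 — Convert to polar: |I| = 0.004602 A, ∠I = 120.0°.

I = 0.004602∠120.0° A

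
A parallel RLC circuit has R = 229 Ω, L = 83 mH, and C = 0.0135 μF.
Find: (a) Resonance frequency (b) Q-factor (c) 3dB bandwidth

Step 1 — Resonance: ω₀ = 1/√(LC) = 1/√(0.083·1.35e-08) = 2.987e+04 rad/s.
Step 2 — f₀ = ω₀/(2π) = 4755 Hz.
Step 3 — Parallel Q: Q = R/(ω₀L) = 229/(2.987e+04·0.083) = 0.09236.
Step 4 — Bandwidth: Δω = ω₀/Q = 3.235e+05 rad/s; BW = Δω/(2π) = 5.148e+04 Hz.

(a) f₀ = 4755 Hz  (b) Q = 0.09236  (c) BW = 5.148e+04 Hz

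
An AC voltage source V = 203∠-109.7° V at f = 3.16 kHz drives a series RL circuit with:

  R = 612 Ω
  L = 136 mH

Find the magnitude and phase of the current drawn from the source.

Step 1 — Angular frequency: ω = 2π·f = 2π·3160 = 1.985e+04 rad/s.
Step 2 — Component impedances:
  R: Z = R = 612 Ω
  L: Z = jωL = j·1.985e+04·0.136 = 0 + j2700 Ω
Step 3 — Series combination: Z_total = R + L = 612 + j2700 Ω = 2769∠77.2° Ω.
Step 4 — Source phasor: V = 203∠-109.7° V = -68.43 - j191.1 V.
Step 5 — Ohm's law: I = V / Z_total = (-68.43 - j191.1) / (612 + j2700) = -0.07278 + j0.008846 A.
Step 6 — Convert to polar: |I| = 0.07332 A, ∠I = 173.1°.

I = 0.07332∠173.1° A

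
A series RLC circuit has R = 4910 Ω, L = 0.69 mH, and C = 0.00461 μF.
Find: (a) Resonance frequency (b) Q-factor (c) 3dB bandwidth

Step 1 — Resonance condition Im(Z)=0 gives ω₀ = 1/√(LC).
Step 2 — ω₀ = 1/√(0.00069·4.61e-09) = 5.607e+05 rad/s.
Step 3 — f₀ = ω₀/(2π) = 8.924e+04 Hz.
Step 4 — Series Q: Q = ω₀L/R = 5.607e+05·0.00069/4910 = 0.07879.
Step 5 — 3dB bandwidth: Δω = ω₀/Q = 7.116e+06 rad/s; BW = Δω/(2π) = 1.133e+06 Hz.

(a) f₀ = 8.924e+04 Hz  (b) Q = 0.07879  (c) BW = 1.133e+06 Hz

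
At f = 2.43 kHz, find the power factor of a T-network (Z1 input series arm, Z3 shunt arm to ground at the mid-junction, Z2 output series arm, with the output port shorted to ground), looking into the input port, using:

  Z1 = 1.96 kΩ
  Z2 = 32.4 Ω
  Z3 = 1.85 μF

Step 1 — Angular frequency: ω = 2π·f = 2π·2430 = 1.527e+04 rad/s.
Step 2 — Component impedances:
  Z1: Z = R = 1960 Ω
  Z2: Z = R = 32.4 Ω
  Z3: Z = 1/(jωC) = -j/(ω·C) = 0 - j35.4 Ω
Step 3 — With the output port shorted to ground, the output series arm Z2 runs from the junction to ground; the shunt arm Z3 also runs from the junction to ground. They appear in parallel: Z3 || Z2 = 17.63 - j16.14 Ω.
Step 4 — Series with input arm Z1: Z_in = Z1 + (Z3 || Z2) = 1978 - j16.14 Ω = 1978∠-0.5° Ω.
Step 5 — Power factor: PF = cos(φ) = Re(Z)/|Z| = 1978/1978 = 1.
Step 6 — Type: Im(Z) = -16.14 ⇒ leading (phase φ = -0.5°).

PF = 1 (leading, φ = -0.5°)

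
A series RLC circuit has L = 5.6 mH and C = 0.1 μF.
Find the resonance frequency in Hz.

Step 1 — Resonance condition Im(Z)=0 gives ω₀ = 1/√(LC).
Step 2 — ω₀ = 1/√(0.0056·1e-07) = 4.226e+04 rad/s.
Step 3 — f₀ = ω₀/(2π) = 6726 Hz.

f₀ = 6726 Hz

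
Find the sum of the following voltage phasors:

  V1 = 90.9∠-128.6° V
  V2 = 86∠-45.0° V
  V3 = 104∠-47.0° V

Step 1 — Convert each phasor to rectangular form:
  V1 = 90.9·(cos(-128.6°) + j·sin(-128.6°)) = -56.71 - j71.04 V
  V2 = 86·(cos(-45.0°) + j·sin(-45.0°)) = 60.81 - j60.81 V
  V3 = 104·(cos(-47.0°) + j·sin(-47.0°)) = 70.93 - j76.06 V
Step 2 — Sum components: V_total = 75.03 - j207.9 V.
Step 3 — Convert to polar: |V_total| = 221 V, ∠V_total = -70.2°.

V_total = 221∠-70.2° V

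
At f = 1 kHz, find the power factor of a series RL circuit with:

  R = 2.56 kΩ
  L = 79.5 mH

Step 1 — Angular frequency: ω = 2π·f = 2π·1000 = 6283 rad/s.
Step 2 — Component impedances:
  R: Z = R = 2560 Ω
  L: Z = jωL = j·6283·0.0795 = 0 + j499.5 Ω
Step 3 — Series combination: Z_total = R + L = 2560 + j499.5 Ω = 2608∠11.0° Ω.
Step 4 — Power factor: PF = cos(φ) = Re(Z)/|Z| = 2560/2608.3 = 0.9815.
Step 5 — Type: Im(Z) = 499.5 ⇒ lagging (phase φ = 11.0°).

PF = 0.9815 (lagging, φ = 11.0°)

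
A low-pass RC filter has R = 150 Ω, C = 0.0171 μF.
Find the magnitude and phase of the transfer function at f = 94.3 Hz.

Step 1 — Angular frequency: ω = 2π·94.3 = 592.5 rad/s.
Step 2 — Transfer function: H(jω) = 1/(1 + jωRC).
Step 3 — Denominator: 1 + jωRC = 1 + j·592.5·150·1.71e-08 = 1 + j0.00152.
Step 4 — H = 1 - j0.00152.
Step 5 — Magnitude: |H| = 1 (-0.0 dB); phase: φ = -0.1°.

|H| = 1 (-0.0 dB), φ = -0.1°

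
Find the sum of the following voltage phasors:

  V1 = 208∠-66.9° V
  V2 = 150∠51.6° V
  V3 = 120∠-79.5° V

Step 1 — Convert each phasor to rectangular form:
  V1 = 208·(cos(-66.9°) + j·sin(-66.9°)) = 81.61 - j191.3 V
  V2 = 150·(cos(51.6°) + j·sin(51.6°)) = 93.17 + j117.6 V
  V3 = 120·(cos(-79.5°) + j·sin(-79.5°)) = 21.87 - j118 V
Step 2 — Sum components: V_total = 196.6 - j191.8 V.
Step 3 — Convert to polar: |V_total| = 274.7 V, ∠V_total = -44.3°.

V_total = 274.7∠-44.3° V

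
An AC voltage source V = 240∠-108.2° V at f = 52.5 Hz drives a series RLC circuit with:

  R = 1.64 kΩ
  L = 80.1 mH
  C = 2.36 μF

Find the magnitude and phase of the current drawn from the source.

Step 1 — Angular frequency: ω = 2π·f = 2π·52.5 = 329.9 rad/s.
Step 2 — Component impedances:
  R: Z = R = 1640 Ω
  L: Z = jωL = j·329.9·0.0801 = 0 + j26.42 Ω
  C: Z = 1/(jωC) = -j/(ω·C) = 0 - j1285 Ω
Step 3 — Series combination: Z_total = R + L + C = 1640 - j1258 Ω = 2067∠-37.5° Ω.
Step 4 — Source phasor: V = 240∠-108.2° V = -74.96 - j228 V.
Step 5 — Ohm's law: I = V / Z_total = (-74.96 - j228) / (1640 - j1258) = 0.03836 - j0.1096 A.
Step 6 — Convert to polar: |I| = 0.1161 A, ∠I = -70.7°.

I = 0.1161∠-70.7° A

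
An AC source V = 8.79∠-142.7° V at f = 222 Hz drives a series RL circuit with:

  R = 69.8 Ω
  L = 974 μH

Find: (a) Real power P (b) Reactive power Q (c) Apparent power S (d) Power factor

Step 1 — Angular frequency: ω = 2π·f = 2π·222 = 1395 rad/s.
Step 2 — Component impedances:
  R: Z = R = 69.8 Ω
  L: Z = jωL = j·1395·0.000974 = 0 + j1.359 Ω
Step 3 — Series combination: Z_total = R + L = 69.8 + j1.359 Ω = 69.81∠1.1° Ω.
Step 4 — Source phasor: V = 8.79∠-142.7° V = -6.992 - j5.327 V.
Step 5 — Current: I = V / Z = -0.1016 - j0.07433 A = 0.1259∠-143.8° A.
Step 6 — Complex power: S = V·I* = 1.107 + j0.02154 VA.
Step 7 — Real power: P = Re(S) = 1.107 W.
Step 8 — Reactive power: Q = Im(S) = 0.02154 VAR.
Step 9 — Apparent power: |S| = 1.107 VA.
Step 10 — Power factor: PF = P/|S| = 0.9998 (lagging).

(a) P = 1.107 W  (b) Q = 0.02154 VAR  (c) S = 1.107 VA  (d) PF = 0.9998 (lagging)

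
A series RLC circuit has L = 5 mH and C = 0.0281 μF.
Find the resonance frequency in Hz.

Step 1 — Resonance condition Im(Z)=0 gives ω₀ = 1/√(LC).
Step 2 — ω₀ = 1/√(0.005·2.81e-08) = 8.436e+04 rad/s.
Step 3 — f₀ = ω₀/(2π) = 1.343e+04 Hz.

f₀ = 1.343e+04 Hz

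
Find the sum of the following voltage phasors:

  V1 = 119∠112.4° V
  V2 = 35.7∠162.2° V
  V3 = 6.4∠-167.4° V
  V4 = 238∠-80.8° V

Step 1 — Convert each phasor to rectangular form:
  V1 = 119·(cos(112.4°) + j·sin(112.4°)) = -45.35 + j110 V
  V2 = 35.7·(cos(162.2°) + j·sin(162.2°)) = -33.99 + j10.91 V
  V3 = 6.4·(cos(-167.4°) + j·sin(-167.4°)) = -6.246 - j1.396 V
  V4 = 238·(cos(-80.8°) + j·sin(-80.8°)) = 38.05 - j234.9 V
Step 2 — Sum components: V_total = -47.53 - j115.4 V.
Step 3 — Convert to polar: |V_total| = 124.8 V, ∠V_total = -112.4°.

V_total = 124.8∠-112.4° V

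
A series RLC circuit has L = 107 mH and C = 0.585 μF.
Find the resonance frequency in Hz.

Step 1 — Resonance condition Im(Z)=0 gives ω₀ = 1/√(LC).
Step 2 — ω₀ = 1/√(0.107·5.85e-07) = 3997 rad/s.
Step 3 — f₀ = ω₀/(2π) = 636.1 Hz.

f₀ = 636.1 Hz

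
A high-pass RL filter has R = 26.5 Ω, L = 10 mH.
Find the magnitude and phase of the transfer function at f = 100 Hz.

Step 1 — Angular frequency: ω = 2π·100 = 628.3 rad/s.
Step 2 — Transfer function: H(jω) = jωL/(R + jωL).
Step 3 — Numerator jωL = j·6.283; denominator R + jωL = 26.5 + j6.283.
Step 4 — H = 0.05322 + j0.2245.
Step 5 — Magnitude: |H| = 0.2307 (-12.7 dB); phase: φ = 76.7°.

|H| = 0.2307 (-12.7 dB), φ = 76.7°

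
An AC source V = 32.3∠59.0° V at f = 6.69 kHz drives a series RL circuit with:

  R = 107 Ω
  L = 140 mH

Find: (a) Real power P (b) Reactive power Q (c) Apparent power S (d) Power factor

Step 1 — Angular frequency: ω = 2π·f = 2π·6690 = 4.203e+04 rad/s.
Step 2 — Component impedances:
  R: Z = R = 107 Ω
  L: Z = jωL = j·4.203e+04·0.14 = 0 + j5885 Ω
Step 3 — Series combination: Z_total = R + L = 107 + j5885 Ω = 5886∠89.0° Ω.
Step 4 — Source phasor: V = 32.3∠59.0° V = 16.64 + j27.69 V.
Step 5 — Current: I = V / Z = 0.004755 - j0.00274 A = 0.005488∠-30.0° A.
Step 6 — Complex power: S = V·I* = 0.003222 + j0.1772 VA.
Step 7 — Real power: P = Re(S) = 0.003222 W.
Step 8 — Reactive power: Q = Im(S) = 0.1772 VAR.
Step 9 — Apparent power: |S| = 0.1773 VA.
Step 10 — Power factor: PF = P/|S| = 0.01818 (lagging).

(a) P = 0.003222 W  (b) Q = 0.1772 VAR  (c) S = 0.1773 VA  (d) PF = 0.01818 (lagging)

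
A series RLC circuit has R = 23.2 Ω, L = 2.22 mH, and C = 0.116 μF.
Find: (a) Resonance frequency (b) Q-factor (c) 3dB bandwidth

Step 1 — Resonance: ω₀ = 1/√(LC) = 1/√(0.00222·1.16e-07) = 6.232e+04 rad/s.
Step 2 — f₀ = ω₀/(2π) = 9918 Hz.
Step 3 — Series Q: Q = ω₀L/R = 6.232e+04·0.00222/23.2 = 5.963.
Step 4 — Bandwidth: Δω = ω₀/Q = 1.045e+04 rad/s; BW = Δω/(2π) = 1663 Hz.

(a) f₀ = 9918 Hz  (b) Q = 5.963  (c) BW = 1663 Hz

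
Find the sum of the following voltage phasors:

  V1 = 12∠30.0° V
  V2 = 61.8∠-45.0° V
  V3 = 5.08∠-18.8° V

Step 1 — Convert each phasor to rectangular form:
  V1 = 12·(cos(30.0°) + j·sin(30.0°)) = 10.39 + j6 V
  V2 = 61.8·(cos(-45.0°) + j·sin(-45.0°)) = 43.7 - j43.7 V
  V3 = 5.08·(cos(-18.8°) + j·sin(-18.8°)) = 4.809 - j1.637 V
Step 2 — Sum components: V_total = 58.9 - j39.34 V.
Step 3 — Convert to polar: |V_total| = 70.83 V, ∠V_total = -33.7°.

V_total = 70.83∠-33.7° V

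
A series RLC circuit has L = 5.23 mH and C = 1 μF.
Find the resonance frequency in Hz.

Step 1 — Resonance condition Im(Z)=0 gives ω₀ = 1/√(LC).
Step 2 — ω₀ = 1/√(0.00523·1e-06) = 1.383e+04 rad/s.
Step 3 — f₀ = ω₀/(2π) = 2201 Hz.

f₀ = 2201 Hz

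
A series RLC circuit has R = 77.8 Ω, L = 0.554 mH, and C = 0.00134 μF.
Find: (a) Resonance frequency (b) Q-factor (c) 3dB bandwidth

Step 1 — Resonance: ω₀ = 1/√(LC) = 1/√(0.000554·1.34e-09) = 1.161e+06 rad/s.
Step 2 — f₀ = ω₀/(2π) = 1.847e+05 Hz.
Step 3 — Series Q: Q = ω₀L/R = 1.161e+06·0.000554/77.8 = 8.265.
Step 4 — Bandwidth: Δω = ω₀/Q = 1.404e+05 rad/s; BW = Δω/(2π) = 2.235e+04 Hz.

(a) f₀ = 1.847e+05 Hz  (b) Q = 8.265  (c) BW = 2.235e+04 Hz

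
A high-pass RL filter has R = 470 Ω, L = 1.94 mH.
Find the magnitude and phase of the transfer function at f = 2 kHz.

Step 1 — Angular frequency: ω = 2π·2000 = 1.257e+04 rad/s.
Step 2 — Transfer function: H(jω) = jωL/(R + jωL).
Step 3 — Numerator jωL = j·24.38; denominator R + jωL = 470 + j24.38.
Step 4 — H = 0.002683 + j0.05173.
Step 5 — Magnitude: |H| = 0.0518 (-25.7 dB); phase: φ = 87.0°.

|H| = 0.0518 (-25.7 dB), φ = 87.0°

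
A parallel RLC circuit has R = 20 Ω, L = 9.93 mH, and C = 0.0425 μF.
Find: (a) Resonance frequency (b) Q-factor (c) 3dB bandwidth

Step 1 — Resonance: ω₀ = 1/√(LC) = 1/√(0.00993·4.25e-08) = 4.868e+04 rad/s.
Step 2 — f₀ = ω₀/(2π) = 7747 Hz.
Step 3 — Parallel Q: Q = R/(ω₀L) = 20/(4.868e+04·0.00993) = 0.04138.
Step 4 — Bandwidth: Δω = ω₀/Q = 1.176e+06 rad/s; BW = Δω/(2π) = 1.872e+05 Hz.

(a) f₀ = 7747 Hz  (b) Q = 0.04138  (c) BW = 1.872e+05 Hz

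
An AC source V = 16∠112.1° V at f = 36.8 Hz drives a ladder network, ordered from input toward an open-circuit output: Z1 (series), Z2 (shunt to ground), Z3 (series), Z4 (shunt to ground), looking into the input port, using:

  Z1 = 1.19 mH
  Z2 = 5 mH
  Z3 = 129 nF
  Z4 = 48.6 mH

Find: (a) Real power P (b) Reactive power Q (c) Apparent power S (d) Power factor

Step 1 — Angular frequency: ω = 2π·f = 2π·36.8 = 231.2 rad/s.
Step 2 — Component impedances:
  Z1: Z = jωL = j·231.2·0.00119 = 0 + j0.2752 Ω
  Z2: Z = jωL = j·231.2·0.005 = 0 + j1.156 Ω
  Z3: Z = 1/(jωC) = -j/(ω·C) = 0 - j3.353e+04 Ω
  Z4: Z = jωL = j·231.2·0.0486 = 0 + j11.24 Ω
Step 3 — Ladder network (open output): work backward from the far end, alternating series and parallel combinations. Z_in = 0 + j1.431 Ω = 1.431∠90.0° Ω.
Step 4 — Source phasor: V = 16∠112.1° V = -6.02 + j14.82 V.
Step 5 — Current: I = V / Z = 10.36 + j4.206 A = 11.18∠22.1° A.
Step 6 — Complex power: S = V·I* = 0 + j178.9 VA.
Step 7 — Real power: P = Re(S) = 0 W.
Step 8 — Reactive power: Q = Im(S) = 178.9 VAR.
Step 9 — Apparent power: |S| = 178.9 VA.
Step 10 — Power factor: PF = P/|S| = 0 (lagging).

(a) P = 0 W  (b) Q = 178.9 VAR  (c) S = 178.9 VA  (d) PF = 0 (lagging)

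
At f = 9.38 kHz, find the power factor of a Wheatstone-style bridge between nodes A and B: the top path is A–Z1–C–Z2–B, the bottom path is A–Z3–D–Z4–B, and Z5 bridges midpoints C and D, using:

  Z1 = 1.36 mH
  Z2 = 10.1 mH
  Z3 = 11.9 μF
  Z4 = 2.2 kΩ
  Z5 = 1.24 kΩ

Step 1 — Angular frequency: ω = 2π·f = 2π·9380 = 5.894e+04 rad/s.
Step 2 — Component impedances:
  Z1: Z = jωL = j·5.894e+04·0.00136 = 0 + j80.15 Ω
  Z2: Z = jωL = j·5.894e+04·0.0101 = 0 + j595.3 Ω
  Z3: Z = 1/(jωC) = -j/(ω·C) = 0 - j1.426 Ω
  Z4: Z = R = 2200 Ω
  Z5: Z = R = 1240 Ω
Step 3 — Bridge requires nodal analysis (the Z5 bridge couples midpoints C and D, so the two paths cannot be reduced to a simple series/parallel combination). Setting node B to ground and injecting 1 A at node A, the 3-node admittance system at A, C, D solves to V_A = Z_AB = 193.3 + j614.5 Ω = 644.2∠72.5° Ω.
Step 4 — Power factor: PF = cos(φ) = Re(Z)/|Z| = 193.3/644.2 = 0.3001.
Step 5 — Type: Im(Z) = 614.5 ⇒ lagging (phase φ = 72.5°).

PF = 0.3001 (lagging, φ = 72.5°)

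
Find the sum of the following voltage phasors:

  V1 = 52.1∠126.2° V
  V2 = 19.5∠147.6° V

Step 1 — Convert each phasor to rectangular form:
  V1 = 52.1·(cos(126.2°) + j·sin(126.2°)) = -30.77 + j42.04 V
  V2 = 19.5·(cos(147.6°) + j·sin(147.6°)) = -16.46 + j10.45 V
Step 2 — Sum components: V_total = -47.23 + j52.49 V.
Step 3 — Convert to polar: |V_total| = 70.61 V, ∠V_total = 132.0°.

V_total = 70.61∠132.0° V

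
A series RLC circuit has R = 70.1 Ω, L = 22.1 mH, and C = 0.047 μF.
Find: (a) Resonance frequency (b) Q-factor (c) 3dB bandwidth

Step 1 — Resonance: ω₀ = 1/√(LC) = 1/√(0.0221·4.7e-08) = 3.103e+04 rad/s.
Step 2 — f₀ = ω₀/(2π) = 4938 Hz.
Step 3 — Series Q: Q = ω₀L/R = 3.103e+04·0.0221/70.1 = 9.782.
Step 4 — Bandwidth: Δω = ω₀/Q = 3172 rad/s; BW = Δω/(2π) = 504.8 Hz.

(a) f₀ = 4938 Hz  (b) Q = 9.782  (c) BW = 504.8 Hz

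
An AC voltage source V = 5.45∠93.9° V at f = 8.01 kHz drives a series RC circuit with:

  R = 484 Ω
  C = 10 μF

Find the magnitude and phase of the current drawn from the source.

Step 1 — Angular frequency: ω = 2π·f = 2π·8010 = 5.033e+04 rad/s.
Step 2 — Component impedances:
  R: Z = R = 484 Ω
  C: Z = 1/(jωC) = -j/(ω·C) = 0 - j1.987 Ω
Step 3 — Series combination: Z_total = R + C = 484 - j1.987 Ω = 484∠-0.2° Ω.
Step 4 — Source phasor: V = 5.45∠93.9° V = -0.3707 + j5.437 V.
Step 5 — Ohm's law: I = V / Z_total = (-0.3707 + j5.437) / (484 - j1.987) = -0.000812 + j0.01123 A.
Step 6 — Convert to polar: |I| = 0.01126 A, ∠I = 94.1°.

I = 0.01126∠94.1° A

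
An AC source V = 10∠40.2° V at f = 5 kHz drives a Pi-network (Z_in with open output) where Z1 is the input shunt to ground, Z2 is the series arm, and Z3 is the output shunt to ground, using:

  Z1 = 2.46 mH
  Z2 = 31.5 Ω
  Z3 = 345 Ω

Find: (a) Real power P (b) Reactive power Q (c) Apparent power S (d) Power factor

Step 1 — Angular frequency: ω = 2π·f = 2π·5000 = 3.142e+04 rad/s.
Step 2 — Component impedances:
  Z1: Z = jωL = j·3.142e+04·0.00246 = 0 + j77.28 Ω
  Z2: Z = R = 31.5 Ω
  Z3: Z = R = 345 Ω
Step 3 — With open output, the series arm Z2 and the output shunt Z3 appear in series to ground: Z2 + Z3 = 376.5 Ω.
Step 4 — Parallel with input shunt Z1: Z_in = Z1 || (Z2 + Z3) = 15.22 + j74.16 Ω = 75.7∠78.4° Ω.
Step 5 — Source phasor: V = 10∠40.2° V = 7.638 + j6.455 V.
Step 6 — Current: I = V / Z = 0.1038 - j0.08169 A = 0.1321∠-38.2° A.
Step 7 — Complex power: S = V·I* = 0.2656 + j1.294 VA.
Step 8 — Real power: P = Re(S) = 0.2656 W.
Step 9 — Reactive power: Q = Im(S) = 1.294 VAR.
Step 10 — Apparent power: |S| = 1.321 VA.
Step 11 — Power factor: PF = P/|S| = 0.2011 (lagging).

(a) P = 0.2656 W  (b) Q = 1.294 VAR  (c) S = 1.321 VA  (d) PF = 0.2011 (lagging)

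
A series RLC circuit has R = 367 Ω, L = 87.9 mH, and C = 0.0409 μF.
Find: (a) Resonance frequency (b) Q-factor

Step 1 — Resonance condition Im(Z)=0 gives ω₀ = 1/√(LC).
Step 2 — ω₀ = 1/√(0.0879·4.09e-08) = 1.668e+04 rad/s.
Step 3 — f₀ = ω₀/(2π) = 2654 Hz.
Step 4 — Series Q: Q = ω₀L/R = 1.668e+04·0.0879/367 = 3.995.

(a) f₀ = 2654 Hz  (b) Q = 3.995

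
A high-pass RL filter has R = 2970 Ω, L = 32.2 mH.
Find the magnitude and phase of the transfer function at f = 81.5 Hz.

Step 1 — Angular frequency: ω = 2π·81.5 = 512.1 rad/s.
Step 2 — Transfer function: H(jω) = jωL/(R + jωL).
Step 3 — Numerator jωL = j·16.49; denominator R + jωL = 2970 + j16.49.
Step 4 — H = 3.082e-05 + j0.005552.
Step 5 — Magnitude: |H| = 0.005552 (-45.1 dB); phase: φ = 89.7°.

|H| = 0.005552 (-45.1 dB), φ = 89.7°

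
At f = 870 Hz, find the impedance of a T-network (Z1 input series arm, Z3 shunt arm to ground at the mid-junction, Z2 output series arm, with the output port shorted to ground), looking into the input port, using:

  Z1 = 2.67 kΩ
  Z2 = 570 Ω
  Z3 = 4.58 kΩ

Step 1 — Angular frequency: ω = 2π·f = 2π·870 = 5466 rad/s.
Step 2 — Component impedances:
  Z1: Z = R = 2670 Ω
  Z2: Z = R = 570 Ω
  Z3: Z = R = 4580 Ω
Step 3 — With the output port shorted to ground, the output series arm Z2 runs from the junction to ground; the shunt arm Z3 also runs from the junction to ground. They appear in parallel: Z3 || Z2 = 506.9 Ω.
Step 4 — Series with input arm Z1: Z_in = Z1 + (Z3 || Z2) = 3177 Ω = 3177∠0.0° Ω.

Z = 3177 Ω = 3177∠0.0° Ω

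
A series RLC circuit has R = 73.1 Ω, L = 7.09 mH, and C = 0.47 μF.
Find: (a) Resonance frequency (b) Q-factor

Step 1 — Resonance condition Im(Z)=0 gives ω₀ = 1/√(LC).
Step 2 — ω₀ = 1/√(0.00709·4.7e-07) = 1.732e+04 rad/s.
Step 3 — f₀ = ω₀/(2π) = 2757 Hz.
Step 4 — Series Q: Q = ω₀L/R = 1.732e+04·0.00709/73.1 = 1.68.

(a) f₀ = 2757 Hz  (b) Q = 1.68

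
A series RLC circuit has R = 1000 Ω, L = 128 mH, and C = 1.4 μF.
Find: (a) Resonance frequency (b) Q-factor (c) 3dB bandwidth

Step 1 — Resonance condition Im(Z)=0 gives ω₀ = 1/√(LC).
Step 2 — ω₀ = 1/√(0.128·1.4e-06) = 2362 rad/s.
Step 3 — f₀ = ω₀/(2π) = 376 Hz.
Step 4 — Series Q: Q = ω₀L/R = 2362·0.128/1000 = 0.3024.
Step 5 — 3dB bandwidth: Δω = ω₀/Q = 7812 rad/s; BW = Δω/(2π) = 1243 Hz.

(a) f₀ = 376 Hz  (b) Q = 0.3024  (c) BW = 1243 Hz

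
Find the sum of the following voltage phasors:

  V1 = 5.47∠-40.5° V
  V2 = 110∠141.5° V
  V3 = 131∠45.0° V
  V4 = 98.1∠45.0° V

Step 1 — Convert each phasor to rectangular form:
  V1 = 5.47·(cos(-40.5°) + j·sin(-40.5°)) = 4.159 - j3.552 V
  V2 = 110·(cos(141.5°) + j·sin(141.5°)) = -86.09 + j68.48 V
  V3 = 131·(cos(45.0°) + j·sin(45.0°)) = 92.63 + j92.63 V
  V4 = 98.1·(cos(45.0°) + j·sin(45.0°)) = 69.37 + j69.37 V
Step 2 — Sum components: V_total = 80.07 + j226.9 V.
Step 3 — Convert to polar: |V_total| = 240.6 V, ∠V_total = 70.6°.

V_total = 240.6∠70.6° V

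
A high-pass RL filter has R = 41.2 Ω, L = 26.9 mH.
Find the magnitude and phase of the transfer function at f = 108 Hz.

Step 1 — Angular frequency: ω = 2π·108 = 678.6 rad/s.
Step 2 — Transfer function: H(jω) = jωL/(R + jωL).
Step 3 — Numerator jωL = j·18.25; denominator R + jωL = 41.2 + j18.25.
Step 4 — H = 0.1641 + j0.3704.
Step 5 — Magnitude: |H| = 0.4051 (-7.8 dB); phase: φ = 66.1°.

|H| = 0.4051 (-7.8 dB), φ = 66.1°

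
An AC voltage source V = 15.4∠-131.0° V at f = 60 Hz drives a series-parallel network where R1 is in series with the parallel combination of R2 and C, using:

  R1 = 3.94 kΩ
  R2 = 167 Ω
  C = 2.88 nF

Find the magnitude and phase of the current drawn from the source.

Step 1 — Angular frequency: ω = 2π·f = 2π·60 = 377 rad/s.
Step 2 — Component impedances:
  R1: Z = R = 3940 Ω
  R2: Z = R = 167 Ω
  C: Z = 1/(jωC) = -j/(ω·C) = 0 - j9.21e+05 Ω
Step 3 — Parallel branch: R2 || C = 1/(1/R2 + 1/C) = 167 - j0.03028 Ω.
Step 4 — Series with R1: Z_total = R1 + (R2 || C) = 4107 - j0.03028 Ω = 4107∠-0.0° Ω.
Step 5 — Source phasor: V = 15.4∠-131.0° V = -10.1 - j11.62 V.
Step 6 — Ohm's law: I = V / Z_total = (-10.1 - j11.62) / (4107 - j0.03028) = -0.00246 - j0.00283 A.
Step 7 — Convert to polar: |I| = 0.00375 A, ∠I = -131.0°.

I = 0.00375∠-131.0° A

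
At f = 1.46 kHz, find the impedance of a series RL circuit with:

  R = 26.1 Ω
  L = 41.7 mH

Step 1 — Angular frequency: ω = 2π·f = 2π·1460 = 9173 rad/s.
Step 2 — Component impedances:
  R: Z = R = 26.1 Ω
  L: Z = jωL = j·9173·0.0417 = 0 + j382.5 Ω
Step 3 — Series combination: Z_total = R + L = 26.1 + j382.5 Ω = 383.4∠86.1° Ω.

Z = 26.1 + j382.5 Ω = 383.4∠86.1° Ω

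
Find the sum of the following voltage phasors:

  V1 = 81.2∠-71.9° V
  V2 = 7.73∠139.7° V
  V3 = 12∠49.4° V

Step 1 — Convert each phasor to rectangular form:
  V1 = 81.2·(cos(-71.9°) + j·sin(-71.9°)) = 25.23 - j77.18 V
  V2 = 7.73·(cos(139.7°) + j·sin(139.7°)) = -5.895 + j5 V
  V3 = 12·(cos(49.4°) + j·sin(49.4°)) = 7.809 + j9.111 V
Step 2 — Sum components: V_total = 27.14 - j63.07 V.
Step 3 — Convert to polar: |V_total| = 68.66 V, ∠V_total = -66.7°.

V_total = 68.66∠-66.7° V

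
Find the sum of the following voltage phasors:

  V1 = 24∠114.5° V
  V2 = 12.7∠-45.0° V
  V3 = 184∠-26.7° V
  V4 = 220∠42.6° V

Step 1 — Convert each phasor to rectangular form:
  V1 = 24·(cos(114.5°) + j·sin(114.5°)) = -9.953 + j21.84 V
  V2 = 12.7·(cos(-45.0°) + j·sin(-45.0°)) = 8.98 - j8.98 V
  V3 = 184·(cos(-26.7°) + j·sin(-26.7°)) = 164.4 - j82.67 V
  V4 = 220·(cos(42.6°) + j·sin(42.6°)) = 161.9 + j148.9 V
Step 2 — Sum components: V_total = 325.3 + j79.1 V.
Step 3 — Convert to polar: |V_total| = 334.8 V, ∠V_total = 13.7°.

V_total = 334.8∠13.7° V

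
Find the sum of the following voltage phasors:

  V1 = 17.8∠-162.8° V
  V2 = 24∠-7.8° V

Step 1 — Convert each phasor to rectangular form:
  V1 = 17.8·(cos(-162.8°) + j·sin(-162.8°)) = -17 - j5.264 V
  V2 = 24·(cos(-7.8°) + j·sin(-7.8°)) = 23.78 - j3.257 V
Step 2 — Sum components: V_total = 6.774 - j8.521 V.
Step 3 — Convert to polar: |V_total| = 10.89 V, ∠V_total = -51.5°.

V_total = 10.89∠-51.5° V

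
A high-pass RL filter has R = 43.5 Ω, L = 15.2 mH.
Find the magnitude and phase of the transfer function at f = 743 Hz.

Step 1 — Angular frequency: ω = 2π·743 = 4668 rad/s.
Step 2 — Transfer function: H(jω) = jωL/(R + jωL).
Step 3 — Numerator jωL = j·70.96; denominator R + jωL = 43.5 + j70.96.
Step 4 — H = 0.7269 + j0.4456.
Step 5 — Magnitude: |H| = 0.8526 (-1.4 dB); phase: φ = 31.5°.

|H| = 0.8526 (-1.4 dB), φ = 31.5°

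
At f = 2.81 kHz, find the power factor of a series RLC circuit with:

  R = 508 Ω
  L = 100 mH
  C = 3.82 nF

Step 1 — Angular frequency: ω = 2π·f = 2π·2810 = 1.766e+04 rad/s.
Step 2 — Component impedances:
  R: Z = R = 508 Ω
  L: Z = jωL = j·1.766e+04·0.1 = 0 + j1766 Ω
  C: Z = 1/(jωC) = -j/(ω·C) = 0 - j1.483e+04 Ω
Step 3 — Series combination: Z_total = R + L + C = 508 - j1.306e+04 Ω = 1.307e+04∠-87.8° Ω.
Step 4 — Power factor: PF = cos(φ) = Re(Z)/|Z| = 508/13071 = 0.03886.
Step 5 — Type: Im(Z) = -1.306e+04 ⇒ leading (phase φ = -87.8°).

PF = 0.03886 (leading, φ = -87.8°)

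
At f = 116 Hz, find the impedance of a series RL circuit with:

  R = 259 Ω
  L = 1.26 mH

Step 1 — Angular frequency: ω = 2π·f = 2π·116 = 728.8 rad/s.
Step 2 — Component impedances:
  R: Z = R = 259 Ω
  L: Z = jωL = j·728.8·0.00126 = 0 + j0.9184 Ω
Step 3 — Series combination: Z_total = R + L = 259 + j0.9184 Ω = 259∠0.2° Ω.

Z = 259 + j0.9184 Ω = 259∠0.2° Ω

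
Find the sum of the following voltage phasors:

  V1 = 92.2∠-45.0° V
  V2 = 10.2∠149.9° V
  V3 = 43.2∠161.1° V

Step 1 — Convert each phasor to rectangular form:
  V1 = 92.2·(cos(-45.0°) + j·sin(-45.0°)) = 65.2 - j65.2 V
  V2 = 10.2·(cos(149.9°) + j·sin(149.9°)) = -8.825 + j5.115 V
  V3 = 43.2·(cos(161.1°) + j·sin(161.1°)) = -40.87 + j13.99 V
Step 2 — Sum components: V_total = 15.5 - j46.09 V.
Step 3 — Convert to polar: |V_total| = 48.62 V, ∠V_total = -71.4°.

V_total = 48.62∠-71.4° V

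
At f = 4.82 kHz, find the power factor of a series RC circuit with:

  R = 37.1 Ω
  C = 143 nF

Step 1 — Angular frequency: ω = 2π·f = 2π·4820 = 3.028e+04 rad/s.
Step 2 — Component impedances:
  R: Z = R = 37.1 Ω
  C: Z = 1/(jωC) = -j/(ω·C) = 0 - j230.9 Ω
Step 3 — Series combination: Z_total = R + C = 37.1 - j230.9 Ω = 233.9∠-80.9° Ω.
Step 4 — Power factor: PF = cos(φ) = Re(Z)/|Z| = 37.1/233.9 = 0.1586.
Step 5 — Type: Im(Z) = -230.9 ⇒ leading (phase φ = -80.9°).

PF = 0.1586 (leading, φ = -80.9°)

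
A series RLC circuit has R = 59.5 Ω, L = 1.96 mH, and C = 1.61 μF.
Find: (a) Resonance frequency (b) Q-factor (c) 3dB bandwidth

Step 1 — Resonance: ω₀ = 1/√(LC) = 1/√(0.00196·1.61e-06) = 1.78e+04 rad/s.
Step 2 — f₀ = ω₀/(2π) = 2833 Hz.
Step 3 — Series Q: Q = ω₀L/R = 1.78e+04·0.00196/59.5 = 0.5864.
Step 4 — Bandwidth: Δω = ω₀/Q = 3.036e+04 rad/s; BW = Δω/(2π) = 4831 Hz.

(a) f₀ = 2833 Hz  (b) Q = 0.5864  (c) BW = 4831 Hz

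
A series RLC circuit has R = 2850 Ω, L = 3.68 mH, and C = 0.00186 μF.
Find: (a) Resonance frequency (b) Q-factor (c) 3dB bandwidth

Step 1 — Resonance condition Im(Z)=0 gives ω₀ = 1/√(LC).
Step 2 — ω₀ = 1/√(0.00368·1.86e-09) = 3.822e+05 rad/s.
Step 3 — f₀ = ω₀/(2π) = 6.083e+04 Hz.
Step 4 — Series Q: Q = ω₀L/R = 3.822e+05·0.00368/2850 = 0.4935.
Step 5 — 3dB bandwidth: Δω = ω₀/Q = 7.745e+05 rad/s; BW = Δω/(2π) = 1.233e+05 Hz.

(a) f₀ = 6.083e+04 Hz  (b) Q = 0.4935  (c) BW = 1.233e+05 Hz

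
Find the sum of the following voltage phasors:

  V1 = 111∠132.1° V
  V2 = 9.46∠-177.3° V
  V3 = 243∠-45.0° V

Step 1 — Convert each phasor to rectangular form:
  V1 = 111·(cos(132.1°) + j·sin(132.1°)) = -74.42 + j82.36 V
  V2 = 9.46·(cos(-177.3°) + j·sin(-177.3°)) = -9.449 - j0.4456 V
  V3 = 243·(cos(-45.0°) + j·sin(-45.0°)) = 171.8 - j171.8 V
Step 2 — Sum components: V_total = 87.96 - j89.91 V.
Step 3 — Convert to polar: |V_total| = 125.8 V, ∠V_total = -45.6°.

V_total = 125.8∠-45.6° V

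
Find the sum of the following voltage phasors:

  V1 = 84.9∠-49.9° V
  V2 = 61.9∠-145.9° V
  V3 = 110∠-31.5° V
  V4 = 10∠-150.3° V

Step 1 — Convert each phasor to rectangular form:
  V1 = 84.9·(cos(-49.9°) + j·sin(-49.9°)) = 54.69 - j64.94 V
  V2 = 61.9·(cos(-145.9°) + j·sin(-145.9°)) = -51.26 - j34.7 V
  V3 = 110·(cos(-31.5°) + j·sin(-31.5°)) = 93.79 - j57.47 V
  V4 = 10·(cos(-150.3°) + j·sin(-150.3°)) = -8.686 - j4.955 V
Step 2 — Sum components: V_total = 88.53 - j162.1 V.
Step 3 — Convert to polar: |V_total| = 184.7 V, ∠V_total = -61.4°.

V_total = 184.7∠-61.4° V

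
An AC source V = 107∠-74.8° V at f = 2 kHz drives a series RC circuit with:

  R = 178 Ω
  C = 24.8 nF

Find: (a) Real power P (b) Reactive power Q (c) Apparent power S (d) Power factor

Step 1 — Angular frequency: ω = 2π·f = 2π·2000 = 1.257e+04 rad/s.
Step 2 — Component impedances:
  R: Z = R = 178 Ω
  C: Z = 1/(jωC) = -j/(ω·C) = 0 - j3209 Ω
Step 3 — Series combination: Z_total = R + C = 178 - j3209 Ω = 3214∠-86.8° Ω.
Step 4 — Source phasor: V = 107∠-74.8° V = 28.05 - j103.3 V.
Step 5 — Current: I = V / Z = 0.03256 + j0.006937 A = 0.03329∠12.0° A.
Step 6 — Complex power: S = V·I* = 0.1973 - j3.557 VA.
Step 7 — Real power: P = Re(S) = 0.1973 W.
Step 8 — Reactive power: Q = Im(S) = -3.557 VAR.
Step 9 — Apparent power: |S| = 3.563 VA.
Step 10 — Power factor: PF = P/|S| = 0.05539 (leading).

(a) P = 0.1973 W  (b) Q = -3.557 VAR  (c) S = 3.563 VA  (d) PF = 0.05539 (leading)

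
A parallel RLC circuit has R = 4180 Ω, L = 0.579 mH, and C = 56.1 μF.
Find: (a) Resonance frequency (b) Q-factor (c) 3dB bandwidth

Step 1 — Resonance: ω₀ = 1/√(LC) = 1/√(0.000579·5.61e-05) = 5549 rad/s.
Step 2 — f₀ = ω₀/(2π) = 883.1 Hz.
Step 3 — Parallel Q: Q = R/(ω₀L) = 4180/(5549·0.000579) = 1301.
Step 4 — Bandwidth: Δω = ω₀/Q = 4.264 rad/s; BW = Δω/(2π) = 0.6787 Hz.

(a) f₀ = 883.1 Hz  (b) Q = 1301  (c) BW = 0.6787 Hz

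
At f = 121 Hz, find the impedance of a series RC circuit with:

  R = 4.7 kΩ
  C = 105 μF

Step 1 — Angular frequency: ω = 2π·f = 2π·121 = 760.3 rad/s.
Step 2 — Component impedances:
  R: Z = R = 4700 Ω
  C: Z = 1/(jωC) = -j/(ω·C) = 0 - j12.53 Ω
Step 3 — Series combination: Z_total = R + C = 4700 - j12.53 Ω = 4700∠-0.2° Ω.

Z = 4700 - j12.53 Ω = 4700∠-0.2° Ω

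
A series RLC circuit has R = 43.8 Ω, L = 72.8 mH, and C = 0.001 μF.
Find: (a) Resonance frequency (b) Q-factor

Step 1 — Resonance condition Im(Z)=0 gives ω₀ = 1/√(LC).
Step 2 — ω₀ = 1/√(0.0728·1e-09) = 1.172e+05 rad/s.
Step 3 — f₀ = ω₀/(2π) = 1.865e+04 Hz.
Step 4 — Series Q: Q = ω₀L/R = 1.172e+05·0.0728/43.8 = 194.8.

(a) f₀ = 1.865e+04 Hz  (b) Q = 194.8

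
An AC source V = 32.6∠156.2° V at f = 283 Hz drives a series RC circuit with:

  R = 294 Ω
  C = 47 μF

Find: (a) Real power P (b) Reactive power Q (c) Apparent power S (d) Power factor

Step 1 — Angular frequency: ω = 2π·f = 2π·283 = 1778 rad/s.
Step 2 — Component impedances:
  R: Z = R = 294 Ω
  C: Z = 1/(jωC) = -j/(ω·C) = 0 - j11.97 Ω
Step 3 — Series combination: Z_total = R + C = 294 - j11.97 Ω = 294.2∠-2.3° Ω.
Step 4 — Source phasor: V = 32.6∠156.2° V = -29.83 + j13.16 V.
Step 5 — Current: I = V / Z = -0.1031 + j0.04055 A = 0.1108∠158.5° A.
Step 6 — Complex power: S = V·I* = 3.609 - j0.1469 VA.
Step 7 — Real power: P = Re(S) = 3.609 W.
Step 8 — Reactive power: Q = Im(S) = -0.1469 VAR.
Step 9 — Apparent power: |S| = 3.612 VA.
Step 10 — Power factor: PF = P/|S| = 0.9992 (leading).

(a) P = 3.609 W  (b) Q = -0.1469 VAR  (c) S = 3.612 VA  (d) PF = 0.9992 (leading)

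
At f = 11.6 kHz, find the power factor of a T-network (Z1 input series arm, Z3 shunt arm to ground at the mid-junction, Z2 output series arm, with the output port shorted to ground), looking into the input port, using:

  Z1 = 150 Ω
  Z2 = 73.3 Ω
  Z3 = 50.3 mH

Step 1 — Angular frequency: ω = 2π·f = 2π·1.16e+04 = 7.288e+04 rad/s.
Step 2 — Component impedances:
  Z1: Z = R = 150 Ω
  Z2: Z = R = 73.3 Ω
  Z3: Z = jωL = j·7.288e+04·0.0503 = 0 + j3666 Ω
Step 3 — With the output port shorted to ground, the output series arm Z2 runs from the junction to ground; the shunt arm Z3 also runs from the junction to ground. They appear in parallel: Z3 || Z2 = 73.27 + j1.465 Ω.
Step 4 — Series with input arm Z1: Z_in = Z1 + (Z3 || Z2) = 223.3 + j1.465 Ω = 223.3∠0.4° Ω.
Step 5 — Power factor: PF = cos(φ) = Re(Z)/|Z| = 223.3/223.3 = 1.
Step 6 — Type: Im(Z) = 1.465 ⇒ lagging (phase φ = 0.4°).

PF = 1 (lagging, φ = 0.4°)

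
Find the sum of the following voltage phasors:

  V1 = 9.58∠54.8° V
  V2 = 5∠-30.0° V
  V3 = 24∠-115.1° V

Step 1 — Convert each phasor to rectangular form:
  V1 = 9.58·(cos(54.8°) + j·sin(54.8°)) = 5.522 + j7.828 V
  V2 = 5·(cos(-30.0°) + j·sin(-30.0°)) = 4.33 - j2.5 V
  V3 = 24·(cos(-115.1°) + j·sin(-115.1°)) = -10.18 - j21.73 V
Step 2 — Sum components: V_total = -0.3284 - j16.41 V.
Step 3 — Convert to polar: |V_total| = 16.41 V, ∠V_total = -91.1°.

V_total = 16.41∠-91.1° V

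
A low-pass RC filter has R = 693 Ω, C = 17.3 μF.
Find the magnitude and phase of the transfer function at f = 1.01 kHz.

Step 1 — Angular frequency: ω = 2π·1010 = 6346 rad/s.
Step 2 — Transfer function: H(jω) = 1/(1 + jωRC).
Step 3 — Denominator: 1 + jωRC = 1 + j·6346·693·1.73e-05 = 1 + j76.08.
Step 4 — H = 0.0001727 - j0.01314.
Step 5 — Magnitude: |H| = 0.01314 (-37.6 dB); phase: φ = -89.2°.

|H| = 0.01314 (-37.6 dB), φ = -89.2°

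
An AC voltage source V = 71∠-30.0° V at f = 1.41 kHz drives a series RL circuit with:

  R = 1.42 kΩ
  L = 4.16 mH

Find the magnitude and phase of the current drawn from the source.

Step 1 — Angular frequency: ω = 2π·f = 2π·1410 = 8859 rad/s.
Step 2 — Component impedances:
  R: Z = R = 1420 Ω
  L: Z = jωL = j·8859·0.00416 = 0 + j36.85 Ω
Step 3 — Series combination: Z_total = R + L = 1420 + j36.85 Ω = 1420∠1.5° Ω.
Step 4 — Source phasor: V = 71∠-30.0° V = 61.49 - j35.5 V.
Step 5 — Ohm's law: I = V / Z_total = (61.49 - j35.5) / (1420 + j36.85) = 0.04262 - j0.02611 A.
Step 6 — Convert to polar: |I| = 0.04998 A, ∠I = -31.5°.

I = 0.04998∠-31.5° A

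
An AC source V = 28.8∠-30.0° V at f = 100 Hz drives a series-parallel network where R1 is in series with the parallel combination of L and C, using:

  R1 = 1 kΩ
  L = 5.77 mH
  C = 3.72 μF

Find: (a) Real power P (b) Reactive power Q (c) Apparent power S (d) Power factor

Step 1 — Angular frequency: ω = 2π·f = 2π·100 = 628.3 rad/s.
Step 2 — Component impedances:
  R1: Z = R = 1000 Ω
  L: Z = jωL = j·628.3·0.00577 = 0 + j3.625 Ω
  C: Z = 1/(jωC) = -j/(ω·C) = 0 - j427.8 Ω
Step 3 — Parallel branch: L || C = 1/(1/L + 1/C) = 0 + j3.656 Ω.
Step 4 — Series with R1: Z_total = R1 + (L || C) = 1000 + j3.656 Ω = 1000∠0.2° Ω.
Step 5 — Source phasor: V = 28.8∠-30.0° V = 24.94 - j14.4 V.
Step 6 — Current: I = V / Z = 0.02489 - j0.01449 A = 0.0288∠-30.2° A.
Step 7 — Complex power: S = V·I* = 0.8294 + j0.003033 VA.
Step 8 — Real power: P = Re(S) = 0.8294 W.
Step 9 — Reactive power: Q = Im(S) = 0.003033 VAR.
Step 10 — Apparent power: |S| = 0.8294 VA.
Step 11 — Power factor: PF = P/|S| = 1 (lagging).

(a) P = 0.8294 W  (b) Q = 0.003033 VAR  (c) S = 0.8294 VA  (d) PF = 1 (lagging)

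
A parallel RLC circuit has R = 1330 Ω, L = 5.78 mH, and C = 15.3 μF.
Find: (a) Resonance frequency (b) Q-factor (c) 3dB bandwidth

Step 1 — Resonance: ω₀ = 1/√(LC) = 1/√(0.00578·1.53e-05) = 3363 rad/s.
Step 2 — f₀ = ω₀/(2π) = 535.2 Hz.
Step 3 — Parallel Q: Q = R/(ω₀L) = 1330/(3363·0.00578) = 68.43.
Step 4 — Bandwidth: Δω = ω₀/Q = 49.14 rad/s; BW = Δω/(2π) = 7.821 Hz.

(a) f₀ = 535.2 Hz  (b) Q = 68.43  (c) BW = 7.821 Hz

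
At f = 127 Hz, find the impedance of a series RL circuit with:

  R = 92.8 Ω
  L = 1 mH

Step 1 — Angular frequency: ω = 2π·f = 2π·127 = 798 rad/s.
Step 2 — Component impedances:
  R: Z = R = 92.8 Ω
  L: Z = jωL = j·798·0.001 = 0 + j0.798 Ω
Step 3 — Series combination: Z_total = R + L = 92.8 + j0.798 Ω = 92.8∠0.5° Ω.

Z = 92.8 + j0.798 Ω = 92.8∠0.5° Ω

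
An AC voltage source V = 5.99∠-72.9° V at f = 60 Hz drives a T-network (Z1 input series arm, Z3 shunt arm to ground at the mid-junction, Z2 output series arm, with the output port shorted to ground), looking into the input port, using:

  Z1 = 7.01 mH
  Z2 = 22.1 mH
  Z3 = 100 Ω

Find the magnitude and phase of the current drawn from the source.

Step 1 — Angular frequency: ω = 2π·f = 2π·60 = 377 rad/s.
Step 2 — Component impedances:
  Z1: Z = jωL = j·377·0.00701 = 0 + j2.643 Ω
  Z2: Z = jωL = j·377·0.0221 = 0 + j8.332 Ω
  Z3: Z = R = 100 Ω
Step 3 — With the output port shorted to ground, the output series arm Z2 runs from the junction to ground; the shunt arm Z3 also runs from the junction to ground. They appear in parallel: Z3 || Z2 = 0.6894 + j8.274 Ω.
Step 4 — Series with input arm Z1: Z_in = Z1 + (Z3 || Z2) = 0.6894 + j10.92 Ω = 10.94∠86.4° Ω.
Step 5 — Source phasor: V = 5.99∠-72.9° V = 1.761 - j5.725 V.
Step 6 — Ohm's law: I = V / Z_total = (1.761 - j5.725) / (0.6894 + j10.92) = -0.5122 - j0.1937 A.
Step 7 — Convert to polar: |I| = 0.5476 A, ∠I = -159.3°.

I = 0.5476∠-159.3° A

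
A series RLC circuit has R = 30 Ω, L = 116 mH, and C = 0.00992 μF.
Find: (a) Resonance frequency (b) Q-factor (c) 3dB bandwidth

Step 1 — Resonance condition Im(Z)=0 gives ω₀ = 1/√(LC).
Step 2 — ω₀ = 1/√(0.116·9.92e-09) = 2.948e+04 rad/s.
Step 3 — f₀ = ω₀/(2π) = 4692 Hz.
Step 4 — Series Q: Q = ω₀L/R = 2.948e+04·0.116/30 = 114.
Step 5 — 3dB bandwidth: Δω = ω₀/Q = 258.6 rad/s; BW = Δω/(2π) = 41.16 Hz.

(a) f₀ = 4692 Hz  (b) Q = 114  (c) BW = 41.16 Hz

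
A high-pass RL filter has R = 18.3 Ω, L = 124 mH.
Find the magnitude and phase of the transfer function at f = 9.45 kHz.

Step 1 — Angular frequency: ω = 2π·9450 = 5.938e+04 rad/s.
Step 2 — Transfer function: H(jω) = jωL/(R + jωL).
Step 3 — Numerator jωL = j·7363; denominator R + jωL = 18.3 + j7363.
Step 4 — H = 1 + j0.002486.
Step 5 — Magnitude: |H| = 1 (-0.0 dB); phase: φ = 0.1°.

|H| = 1 (-0.0 dB), φ = 0.1°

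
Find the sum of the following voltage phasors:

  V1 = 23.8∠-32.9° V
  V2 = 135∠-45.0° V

Step 1 — Convert each phasor to rectangular form:
  V1 = 23.8·(cos(-32.9°) + j·sin(-32.9°)) = 19.98 - j12.93 V
  V2 = 135·(cos(-45.0°) + j·sin(-45.0°)) = 95.46 - j95.46 V
Step 2 — Sum components: V_total = 115.4 - j108.4 V.
Step 3 — Convert to polar: |V_total| = 158.3 V, ∠V_total = -43.2°.

V_total = 158.3∠-43.2° V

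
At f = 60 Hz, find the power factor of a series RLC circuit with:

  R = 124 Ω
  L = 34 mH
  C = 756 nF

Step 1 — Angular frequency: ω = 2π·f = 2π·60 = 377 rad/s.
Step 2 — Component impedances:
  R: Z = R = 124 Ω
  L: Z = jωL = j·377·0.034 = 0 + j12.82 Ω
  C: Z = 1/(jωC) = -j/(ω·C) = 0 - j3509 Ω
Step 3 — Series combination: Z_total = R + L + C = 124 - j3496 Ω = 3498∠-88.0° Ω.
Step 4 — Power factor: PF = cos(φ) = Re(Z)/|Z| = 124/3498 = 0.03545.
Step 5 — Type: Im(Z) = -3496 ⇒ leading (phase φ = -88.0°).

PF = 0.03545 (leading, φ = -88.0°)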